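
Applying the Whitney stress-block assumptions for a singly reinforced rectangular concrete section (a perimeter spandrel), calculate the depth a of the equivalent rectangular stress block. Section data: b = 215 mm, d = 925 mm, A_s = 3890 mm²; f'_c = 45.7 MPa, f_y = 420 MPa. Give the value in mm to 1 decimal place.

a ≈ 195.6 mm

T = A_s f_y = 3890 × 420 = 1633800 N = 1633.8 kN.
Setting C = 0.85 f'_c a b equal to T: a = 1633800/(0.85 × 45.7 × 215) = 195.6 mm.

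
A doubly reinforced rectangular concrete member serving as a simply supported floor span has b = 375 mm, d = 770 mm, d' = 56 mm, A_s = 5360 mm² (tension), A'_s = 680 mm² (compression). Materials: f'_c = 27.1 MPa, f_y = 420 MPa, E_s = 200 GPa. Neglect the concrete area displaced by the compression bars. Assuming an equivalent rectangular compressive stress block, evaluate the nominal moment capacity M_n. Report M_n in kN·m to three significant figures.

M_n ≈ 1490 kN·m

Assume both tension and compression steel yield.
Net tension couple steel: A_s − A'_s = 4680 mm².
a = (A_s − A'_s) f_y / (0.85 f'_c b) = 1965600/(0.85 × 27.1 × 375) = 227.55 mm.
c = a/β₁ = 227.55/0.85 = 267.71 mm; ε'_s = 0.003(c − d')/c = 0.0024 ≥ f_y/E_s = 0.0021, so compression steel does yield.
M_n = (A_s − A'_s) f_y (d − a/2) + A'_s f_y (d − d') = [1965600 × (770 − 113.775) + 285600 × (770 − 56)] × 10⁻⁶ = 1289.88 + 203.92 = 1493.80 kN·m.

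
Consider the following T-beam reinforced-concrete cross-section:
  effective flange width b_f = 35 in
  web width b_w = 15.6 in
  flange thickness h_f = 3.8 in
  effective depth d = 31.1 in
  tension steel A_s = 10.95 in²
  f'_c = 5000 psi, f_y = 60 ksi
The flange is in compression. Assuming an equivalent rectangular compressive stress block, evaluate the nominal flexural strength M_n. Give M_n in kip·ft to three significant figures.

M_n ≈ 1580 kip·ft

Tension: T = A_s f_y = 10.95 × 60 = 657 kips.
Try a within the flange: a = T/(0.85 f'_c b_f) = 657/(0.85 × 5 × 35) = 4.417 in.
a = 4.417 > h_f = 3.8 in: the block extends into the web. Split into flange-overhang and web parts.
C_f = 0.85 f'_c (b_f − b_w) h_f = 0.85 × 5 × (35 − 15.6) × 3.8 = 313.3 kips.
Remaining web compression depth: a_w = (T − C_f)/(0.85 f'_c b_w) = (657 − 313.3)/(0.85 × 5 × 15.6) = 5.184 in.
M_n = C_f(d − h_f/2) + (T − C_f)(d − a_w/2) = 313.3 × (31.1 − 1.9) + 343.7 × (31.1 − 2.592) = 9148.4 + 9798.2 = 18946.6 kip·in.
M_n = 18946.6/12 = 1578.88 kip·ft.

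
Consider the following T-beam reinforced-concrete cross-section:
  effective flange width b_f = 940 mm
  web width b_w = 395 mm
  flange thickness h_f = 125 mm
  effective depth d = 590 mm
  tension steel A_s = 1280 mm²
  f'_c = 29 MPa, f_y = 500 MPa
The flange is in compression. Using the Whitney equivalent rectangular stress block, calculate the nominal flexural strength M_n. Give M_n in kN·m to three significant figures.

Tension: T = A_s f_y = 1280 × 500 = 640000 N.
Try a within the flange: a = T/(0.85 f'_c b_f) = 640000/(0.85 × 29 × 940) = 27.62 mm.
Since a = 27.62 ≤ h_f = 125 mm, the stress block lies entirely in the flange; analyse as a rectangular beam of width b_f.
M_n = T(d − a/2) = 640000 × (590 − 13.81) = 368.76 × 10⁶ N·mm.
M_n = 368.76 kN·m.

M_n ≈ 369 kN·m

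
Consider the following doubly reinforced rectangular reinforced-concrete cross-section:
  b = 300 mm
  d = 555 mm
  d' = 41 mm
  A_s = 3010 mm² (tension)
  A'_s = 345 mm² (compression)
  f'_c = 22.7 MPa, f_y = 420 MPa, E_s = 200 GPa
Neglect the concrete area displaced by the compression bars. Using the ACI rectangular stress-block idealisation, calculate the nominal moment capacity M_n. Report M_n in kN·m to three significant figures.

M_n ≈ 587 kN·m

Assume both tension and compression steel yield.
Net tension couple steel: A_s − A'_s = 2665 mm².
a = (A_s − A'_s) f_y / (0.85 f'_c b) = 1119300/(0.85 × 22.7 × 300) = 193.37 mm.
c = a/β₁ = 193.37/0.85 = 227.49 mm; ε'_s = 0.003(c − d')/c = 0.0025 ≥ f_y/E_s = 0.0021, so compression steel does yield.
M_n = (A_s − A'_s) f_y (d − a/2) + A'_s f_y (d − d') = [1119300 × (555 − 96.685) + 144900 × (555 − 41)] × 10⁻⁶ = 512.99 + 74.48 = 587.47 kN·m.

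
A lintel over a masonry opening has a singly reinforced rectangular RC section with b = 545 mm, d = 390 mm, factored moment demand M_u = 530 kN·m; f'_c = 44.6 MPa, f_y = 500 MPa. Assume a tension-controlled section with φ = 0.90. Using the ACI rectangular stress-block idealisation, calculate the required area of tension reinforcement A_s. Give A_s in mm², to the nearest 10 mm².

M_n = M_u/φ = 530/0.90 = 588.889 kN·m.
With M_n = 0.85 f'_c a b (d − a/2), solve the quadratic for a:
a = d − √(d² − 2M_n/(0.85 f'_c b)) = 390 − √(390² − 2 × 588.889×10⁶/(0.85 × 44.6 × 545)) = 81.63 mm.
A_s = 0.85 f'_c a b / f_y = 0.85 × 44.6 × 81.63 × 545 / 500 = 3373.1 mm².

A_s ≈ 3370 mm²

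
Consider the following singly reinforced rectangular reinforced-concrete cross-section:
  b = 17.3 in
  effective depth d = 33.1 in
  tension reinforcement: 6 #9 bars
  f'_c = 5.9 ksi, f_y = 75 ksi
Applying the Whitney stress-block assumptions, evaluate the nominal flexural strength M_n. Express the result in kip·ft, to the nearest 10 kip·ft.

M_n ≈ 1140 kip·ft

A_s = 6 × 1 = 6 in².
T = A_s f_y = 6 × 75 = 450 kips.
a = T/(0.85 f'_c b) = 450/(0.85 × 5.9 × 17.3) = 5.187 in.
M_n = T(d − a/2) = 450 × (33.1 − 2.5935) = 13727.9 kip·in = 13727.9/12 = 1143.99 kip·ft.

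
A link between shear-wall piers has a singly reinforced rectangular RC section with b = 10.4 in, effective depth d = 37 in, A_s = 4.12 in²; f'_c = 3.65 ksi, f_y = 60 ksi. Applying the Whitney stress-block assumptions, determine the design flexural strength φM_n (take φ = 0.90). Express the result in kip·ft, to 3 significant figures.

φM_n ≈ 615 kip·ft

T = A_s f_y = 4.12 × 60 = 247.2 kips.
a = T/(0.85 f'_c b) = 247.2/(0.85 × 3.65 × 10.4) = 7.661 in.
M_n = T(d − a/2) = 247.2 × (37 − 3.8305) = 8199.5 kip·in = 8199.5/12 = 683.29 kip·ft.
φM_n = 0.90 × 683.29 = 614.96 kip·ft.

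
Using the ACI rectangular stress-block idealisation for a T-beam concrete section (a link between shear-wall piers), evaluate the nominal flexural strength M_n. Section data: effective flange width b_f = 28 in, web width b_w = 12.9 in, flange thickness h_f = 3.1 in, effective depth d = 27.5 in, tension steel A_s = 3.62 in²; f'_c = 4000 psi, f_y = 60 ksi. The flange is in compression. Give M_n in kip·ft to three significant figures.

M_n ≈ 477 kip·ft

Tension: T = A_s f_y = 3.62 × 60 = 217.2 kips.
Try a within the flange: a = T/(0.85 f'_c b_f) = 217.2/(0.85 × 4 × 28) = 2.282 in.
Since a = 2.282 ≤ h_f = 3.1 in, the stress block lies entirely in the flange; analyse as a rectangular beam of width b_f.
M_n = T(d − a/2) = 217.2 × (27.5 − 1.141) = 5725.2 kip·in.
M_n = 5725.2/12 = 477.10 kip·ft.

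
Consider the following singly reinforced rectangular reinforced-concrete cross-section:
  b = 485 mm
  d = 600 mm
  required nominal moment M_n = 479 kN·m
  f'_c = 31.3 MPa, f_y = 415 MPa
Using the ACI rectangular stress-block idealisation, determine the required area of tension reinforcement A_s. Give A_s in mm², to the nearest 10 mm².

With M_n = 0.85 f'_c a b (d − a/2), solve the quadratic for a:
a = d − √(d² − 2M_n/(0.85 f'_c b)) = 600 − √(600² − 2 × 479×10⁶/(0.85 × 31.3 × 485)) = 65.44 mm.
A_s = 0.85 f'_c a b / f_y = 0.85 × 31.3 × 65.44 × 485 / 415 = 2034.7 mm².

A_s ≈ 2030 mm²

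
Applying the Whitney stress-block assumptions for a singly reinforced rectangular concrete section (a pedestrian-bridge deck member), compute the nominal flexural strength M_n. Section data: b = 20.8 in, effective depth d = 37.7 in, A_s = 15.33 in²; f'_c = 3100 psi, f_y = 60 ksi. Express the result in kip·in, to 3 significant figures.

T = A_s f_y = 15.33 × 60 = 919.8 kips.
a = T/(0.85 f'_c b) = 919.8/(0.85 × 3.1 × 20.8) = 16.782 in.
M_n = T(d − a/2) = 919.8 × (37.7 − 8.391) = 26958.4 kip·in.

M_n ≈ 27000 kip·in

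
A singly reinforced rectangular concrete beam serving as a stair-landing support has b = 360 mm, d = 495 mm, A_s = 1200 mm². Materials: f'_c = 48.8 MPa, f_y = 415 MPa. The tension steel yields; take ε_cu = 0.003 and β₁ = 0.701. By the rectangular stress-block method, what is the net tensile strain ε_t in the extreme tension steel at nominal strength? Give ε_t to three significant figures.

ε_t ≈ 0.0282

a = A_s f_y/(0.85 f'_c b) = 33.35 mm.
β₁ = 0.701, so c = a/β₁ = 33.35/0.701 = 47.57 mm.
From the linear strain diagram with ε_cu = 0.003: ε_t = 0.003 (d − c)/c = 0.003 × (495 − 47.57)/47.57 = 0.0282.
Since ε_t ≥ 0.005, the section is tension-controlled.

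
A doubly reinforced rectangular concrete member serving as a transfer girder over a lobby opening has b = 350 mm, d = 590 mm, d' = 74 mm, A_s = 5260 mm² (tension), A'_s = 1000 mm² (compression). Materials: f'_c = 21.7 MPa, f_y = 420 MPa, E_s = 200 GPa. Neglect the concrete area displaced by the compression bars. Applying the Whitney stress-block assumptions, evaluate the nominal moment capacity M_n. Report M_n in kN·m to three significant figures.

Assume both tension and compression steel yield.
Net tension couple steel: A_s − A'_s = 4260 mm².
a = (A_s − A'_s) f_y / (0.85 f'_c b) = 1789200/(0.85 × 21.7 × 350) = 277.15 mm.
c = a/β₁ = 277.15/0.85 = 326.06 mm; ε'_s = 0.003(c − d')/c = 0.0023 ≥ f_y/E_s = 0.0021, so compression steel does yield.
M_n = (A_s − A'_s) f_y (d − a/2) + A'_s f_y (d − d') = [1789200 × (590 − 138.575) + 420000 × (590 − 74)] × 10⁻⁶ = 807.69 + 216.72 = 1024.41 kN·m.

M_n ≈ 1020 kN·m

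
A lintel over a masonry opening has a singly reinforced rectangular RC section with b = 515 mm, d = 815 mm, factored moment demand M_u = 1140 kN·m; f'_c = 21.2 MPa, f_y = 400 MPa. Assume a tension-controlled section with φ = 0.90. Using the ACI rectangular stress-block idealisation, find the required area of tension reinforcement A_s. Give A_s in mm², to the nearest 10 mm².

A_s ≈ 4400 mm²

M_n = M_u/φ = 1140/0.90 = 1266.67 kN·m.
With M_n = 0.85 f'_c a b (d − a/2), solve the quadratic for a:
a = d − √(d² − 2M_n/(0.85 f'_c b)) = 815 − √(815² − 2 × 1266.67×10⁶/(0.85 × 21.2 × 515)) = 189.50 mm.
A_s = 0.85 f'_c a b / f_y = 0.85 × 21.2 × 189.50 × 515 / 400 = 4396.5 mm².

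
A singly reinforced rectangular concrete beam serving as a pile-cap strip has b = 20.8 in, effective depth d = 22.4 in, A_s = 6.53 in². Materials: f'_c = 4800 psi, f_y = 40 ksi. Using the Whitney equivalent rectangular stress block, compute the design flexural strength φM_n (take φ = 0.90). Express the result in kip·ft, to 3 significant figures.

T = A_s f_y = 6.53 × 40 = 261.2 kips.
a = T/(0.85 f'_c b) = 261.2/(0.85 × 4.8 × 20.8) = 3.078 in.
M_n = T(d − a/2) = 261.2 × (22.4 − 1.539) = 5448.9 kip·in = 5448.9/12 = 454.08 kip·ft.
φM_n = 0.90 × 454.08 = 408.67 kip·ft.

φM_n ≈ 409 kip·ft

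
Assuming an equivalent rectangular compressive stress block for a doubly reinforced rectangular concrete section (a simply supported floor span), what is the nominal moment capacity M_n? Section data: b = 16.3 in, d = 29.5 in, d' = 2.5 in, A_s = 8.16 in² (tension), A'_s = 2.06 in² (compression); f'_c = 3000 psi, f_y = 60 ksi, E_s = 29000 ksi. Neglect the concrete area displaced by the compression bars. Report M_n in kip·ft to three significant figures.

Assume both steels yield.
a = (A_s − A'_s) f_y/(0.85 f'_c b) = (8.16 − 2.06) × 60/(0.85 × 3 × 16.3) = 8.805 in.
c = a/β₁ = 8.805/0.85 = 10.359 in; ε'_s = 0.003(c − d')/c = 0.0023 ≥ ε_y = 0.0021, so the compression steel yields.
M_n = (A_s − A'_s) f_y (d − a/2) + A'_s f_y (d − d') = 366 × (29.5 − 4.4025) + 123.6 × (29.5 − 2.5) = 9185.7 + 3337.2 = 12522.9 kip·in = 12522.9/12 = 1043.58 kip·ft.

M_n ≈ 1040 kip·ft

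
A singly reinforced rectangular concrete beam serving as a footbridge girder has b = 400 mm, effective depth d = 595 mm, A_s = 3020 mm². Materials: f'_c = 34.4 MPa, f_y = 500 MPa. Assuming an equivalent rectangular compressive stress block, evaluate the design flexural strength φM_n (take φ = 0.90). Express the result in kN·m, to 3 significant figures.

φM_n ≈ 721 kN·m

T = A_s f_y = 3020 × 500 = 1510000 N = 1510 kN.
From C = T: a = T/(0.85 f'_c b) = 1510000/(0.85 × 34.4 × 400) = 129.10 mm.
M_n = T(d − a/2) = 1510 kN × (595 − 64.55) mm = 800.98 kN·m.
φM_n = 0.90 × 800.98 = 720.88 kN·m.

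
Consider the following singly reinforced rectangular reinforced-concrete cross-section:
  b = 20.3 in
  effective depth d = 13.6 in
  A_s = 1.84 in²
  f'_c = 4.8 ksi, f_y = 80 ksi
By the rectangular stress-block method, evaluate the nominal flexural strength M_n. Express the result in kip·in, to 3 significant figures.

M_n ≈ 1870 kip·in

T = A_s f_y = 1.84 × 80 = 147.2 kips.
a = T/(0.85 f'_c b) = 147.2/(0.85 × 4.8 × 20.3) = 1.777 in.
M_n = T(d − a/2) = 147.2 × (13.6 − 0.8885) = 1871.1 kip·in.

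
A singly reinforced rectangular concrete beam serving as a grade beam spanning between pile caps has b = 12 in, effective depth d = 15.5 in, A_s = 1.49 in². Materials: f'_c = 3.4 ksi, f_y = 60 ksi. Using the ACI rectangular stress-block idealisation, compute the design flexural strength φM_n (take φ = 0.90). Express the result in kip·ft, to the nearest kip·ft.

φM_n ≈ 95 kip·ft

T = A_s f_y = 1.49 × 60 = 89.4 kips.
a = T/(0.85 f'_c b) = 89.4/(0.85 × 3.4 × 12) = 2.578 in.
M_n = T(d − a/2) = 89.4 × (15.5 − 1.289) = 1270.5 kip·in = 1270.5/12 = 105.88 kip·ft.
φM_n = 0.90 × 105.88 = 95.29 kip·ft.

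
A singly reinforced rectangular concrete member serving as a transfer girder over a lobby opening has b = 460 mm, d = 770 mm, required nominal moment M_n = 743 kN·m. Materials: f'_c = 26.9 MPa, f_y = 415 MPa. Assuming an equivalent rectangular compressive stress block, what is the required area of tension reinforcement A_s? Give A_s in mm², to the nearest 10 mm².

A_s ≈ 2480 mm²

With M_n = 0.85 f'_c a b (d − a/2), solve the quadratic for a:
a = d − √(d² − 2M_n/(0.85 f'_c b)) = 770 − √(770² − 2 × 743×10⁶/(0.85 × 26.9 × 460)) = 97.98 mm.
A_s = 0.85 f'_c a b / f_y = 0.85 × 26.9 × 97.98 × 460 / 415 = 2483.2 mm².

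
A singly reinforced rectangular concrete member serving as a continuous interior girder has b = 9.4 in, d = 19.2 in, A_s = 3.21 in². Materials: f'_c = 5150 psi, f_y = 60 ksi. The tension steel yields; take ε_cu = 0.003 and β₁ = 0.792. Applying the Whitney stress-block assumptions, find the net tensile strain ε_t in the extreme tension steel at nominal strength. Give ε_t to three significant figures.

ε_t ≈ 0.00675

a = A_s f_y/(0.85 f'_c b) = 4.681 in.
β₁ = 0.792, so c = a/β₁ = 4.681/0.792 = 5.910 in.
From the linear strain diagram with ε_cu = 0.003: ε_t = 0.003 (d − c)/c = 0.003 × (19.2 − 5.910)/5.910 = 0.00675.
Since ε_t ≥ 0.005, the section is tension-controlled.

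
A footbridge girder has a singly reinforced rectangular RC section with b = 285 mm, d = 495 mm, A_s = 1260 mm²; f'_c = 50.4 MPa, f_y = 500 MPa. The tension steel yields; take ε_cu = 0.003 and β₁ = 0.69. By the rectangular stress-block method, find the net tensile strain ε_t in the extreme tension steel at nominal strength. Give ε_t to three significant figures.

ε_t ≈ 0.0169

a = A_s f_y/(0.85 f'_c b) = 51.60 mm.
β₁ = 0.69, so c = a/β₁ = 51.60/0.69 = 74.78 mm.
From the linear strain diagram with ε_cu = 0.003: ε_t = 0.003 (d − c)/c = 0.003 × (495 − 74.78)/74.78 = 0.0169.
Since ε_t ≥ 0.005, the section is tension-controlled.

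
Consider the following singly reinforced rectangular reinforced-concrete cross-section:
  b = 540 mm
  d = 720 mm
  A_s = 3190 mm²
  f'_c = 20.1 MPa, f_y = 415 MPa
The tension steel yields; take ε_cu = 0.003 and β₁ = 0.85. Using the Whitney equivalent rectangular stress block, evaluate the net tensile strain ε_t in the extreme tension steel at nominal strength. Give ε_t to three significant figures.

ε_t ≈ 0.00980

a = A_s f_y/(0.85 f'_c b) = 143.49 mm.
β₁ = 0.85, so c = a/β₁ = 143.49/0.85 = 168.81 mm.
From the linear strain diagram with ε_cu = 0.003: ε_t = 0.003 (d − c)/c = 0.003 × (720 − 168.81)/168.81 = 0.00980.
Since ε_t ≥ 0.005, the section is tension-controlled.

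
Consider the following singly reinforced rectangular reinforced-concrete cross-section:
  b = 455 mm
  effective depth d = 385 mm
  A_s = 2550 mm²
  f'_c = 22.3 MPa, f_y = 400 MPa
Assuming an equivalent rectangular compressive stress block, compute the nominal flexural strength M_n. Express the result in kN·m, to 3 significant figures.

M_n ≈ 332 kN·m

T = A_s f_y = 2550 × 400 = 1020000 N = 1020 kN.
From C = T: a = T/(0.85 f'_c b) = 1020000/(0.85 × 22.3 × 455) = 118.27 mm.
M_n = T(d − a/2) = 1020 kN × (385 − 59.135) mm = 332.38 kN·m.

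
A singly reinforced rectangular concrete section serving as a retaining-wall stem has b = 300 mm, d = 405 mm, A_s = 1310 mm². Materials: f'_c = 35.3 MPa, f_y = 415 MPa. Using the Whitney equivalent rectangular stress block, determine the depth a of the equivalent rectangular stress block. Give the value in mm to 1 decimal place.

T = A_s f_y = 1310 × 415 = 543650 N = 543.65 kN.
Setting C = 0.85 f'_c a b equal to T: a = 543650/(0.85 × 35.3 × 300) = 60.4 mm.

a ≈ 60.4 mm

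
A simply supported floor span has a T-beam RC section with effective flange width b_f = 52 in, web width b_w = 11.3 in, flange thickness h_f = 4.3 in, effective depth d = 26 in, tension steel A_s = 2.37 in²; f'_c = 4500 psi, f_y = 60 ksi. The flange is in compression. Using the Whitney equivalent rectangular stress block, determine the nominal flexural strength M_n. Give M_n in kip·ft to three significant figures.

Tension: T = A_s f_y = 2.37 × 60 = 142.2 kips.
Try a within the flange: a = T/(0.85 f'_c b_f) = 142.2/(0.85 × 4.5 × 52) = 0.715 in.
Since a = 0.715 ≤ h_f = 4.3 in, the stress block lies entirely in the flange; analyse as a rectangular beam of width b_f.
M_n = T(d − a/2) = 142.2 × (26 − 0.3575) = 3646.4 kip·in.
M_n = 3646.4/12 = 303.87 kip·ft.

M_n ≈ 304 kip·ft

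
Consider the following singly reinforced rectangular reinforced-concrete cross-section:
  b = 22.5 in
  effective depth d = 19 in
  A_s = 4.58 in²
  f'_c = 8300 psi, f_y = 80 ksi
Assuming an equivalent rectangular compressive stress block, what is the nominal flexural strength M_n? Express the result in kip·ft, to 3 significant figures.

M_n ≈ 545 kip·ft

T = A_s f_y = 4.58 × 80 = 366.4 kips.
a = T/(0.85 f'_c b) = 366.4/(0.85 × 8.3 × 22.5) = 2.308 in.
M_n = T(d − a/2) = 366.4 × (19 − 1.154) = 6538.8 kip·in = 6538.8/12 = 544.90 kip·ft.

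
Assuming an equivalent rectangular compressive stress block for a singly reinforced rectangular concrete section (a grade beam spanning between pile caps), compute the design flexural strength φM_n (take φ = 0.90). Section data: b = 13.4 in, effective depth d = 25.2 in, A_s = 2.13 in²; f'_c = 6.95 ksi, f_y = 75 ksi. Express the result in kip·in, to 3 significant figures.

φM_n ≈ 3480 kip·in

T = A_s f_y = 2.13 × 75 = 159.75 kips.
a = T/(0.85 f'_c b) = 159.75/(0.85 × 6.95 × 13.4) = 2.018 in.
M_n = T(d − a/2) = 159.75 × (25.2 − 1.009) = 3864.5 kip·in.
φM_n = 0.90 × 3864.5 = 3478.1 kip·in.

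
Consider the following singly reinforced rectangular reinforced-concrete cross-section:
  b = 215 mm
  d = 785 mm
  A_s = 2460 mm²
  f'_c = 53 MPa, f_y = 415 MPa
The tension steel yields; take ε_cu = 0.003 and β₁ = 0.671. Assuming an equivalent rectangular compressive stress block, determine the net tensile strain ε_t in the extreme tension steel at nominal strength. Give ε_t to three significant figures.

ε_t ≈ 0.0120

a = A_s f_y/(0.85 f'_c b) = 105.40 mm.
β₁ = 0.671, so c = a/β₁ = 105.40/0.671 = 157.08 mm.
From the linear strain diagram with ε_cu = 0.003: ε_t = 0.003 (d − c)/c = 0.003 × (785 − 157.08)/157.08 = 0.0120.
Since ε_t ≥ 0.005, the section is tension-controlled.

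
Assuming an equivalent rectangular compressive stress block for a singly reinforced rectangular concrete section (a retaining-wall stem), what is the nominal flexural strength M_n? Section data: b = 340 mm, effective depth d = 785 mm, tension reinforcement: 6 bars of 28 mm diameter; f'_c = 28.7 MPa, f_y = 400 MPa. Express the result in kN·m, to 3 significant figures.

M_n ≈ 1030 kN·m

A_s = 6 × 616 = 3696 mm².
T = A_s f_y = 3696 × 400 = 1478400 N = 1478.4 kN.
From C = T: a = T/(0.85 f'_c b) = 1478400/(0.85 × 28.7 × 340) = 178.24 mm.
M_n = T(d − a/2) = 1478.4 kN × (785 − 89.12) mm = 1028.79 kN·m.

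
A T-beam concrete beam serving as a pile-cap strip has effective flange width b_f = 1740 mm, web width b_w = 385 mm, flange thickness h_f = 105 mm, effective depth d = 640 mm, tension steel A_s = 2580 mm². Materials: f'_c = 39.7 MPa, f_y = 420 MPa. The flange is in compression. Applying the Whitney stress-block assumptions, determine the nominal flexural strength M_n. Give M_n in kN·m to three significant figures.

Tension: T = A_s f_y = 2580 × 420 = 1083600 N.
Try a within the flange: a = T/(0.85 f'_c b_f) = 1083600/(0.85 × 39.7 × 1740) = 18.45 mm.
Since a = 18.45 ≤ h_f = 105 mm, the stress block lies entirely in the flange; analyse as a rectangular beam of width b_f.
M_n = T(d − a/2) = 1083600 × (640 − 9.225) = 683.51 × 10⁶ N·mm.
M_n = 683.51 kN·m.

M_n ≈ 684 kN·m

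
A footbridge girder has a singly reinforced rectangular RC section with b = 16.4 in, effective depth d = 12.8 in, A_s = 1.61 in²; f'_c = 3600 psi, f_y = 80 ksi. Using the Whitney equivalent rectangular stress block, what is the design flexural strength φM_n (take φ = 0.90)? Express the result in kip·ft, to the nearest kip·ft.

φM_n ≈ 111 kip·ft

T = A_s f_y = 1.61 × 80 = 128.8 kips.
a = T/(0.85 f'_c b) = 128.8/(0.85 × 3.6 × 16.4) = 2.567 in.
M_n = T(d − a/2) = 128.8 × (12.8 − 1.2835) = 1483.3 kip·in = 1483.3/12 = 123.61 kip·ft.
φM_n = 0.90 × 123.61 = 111.25 kip·ft.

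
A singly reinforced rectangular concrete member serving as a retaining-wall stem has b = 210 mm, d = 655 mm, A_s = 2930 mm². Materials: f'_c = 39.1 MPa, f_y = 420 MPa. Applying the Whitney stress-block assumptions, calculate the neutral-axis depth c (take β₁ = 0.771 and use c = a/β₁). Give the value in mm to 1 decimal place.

c ≈ 228.7 mm

T = A_s f_y = 2930 × 420 = 1230600 N = 1230.6 kN.
Setting C = 0.85 f'_c a b equal to T: a = 1230600/(0.85 × 39.1 × 210) = 176.320 mm.
With β₁ = 0.771, c = a/β₁ = 176.320/0.771 = 228.7 mm.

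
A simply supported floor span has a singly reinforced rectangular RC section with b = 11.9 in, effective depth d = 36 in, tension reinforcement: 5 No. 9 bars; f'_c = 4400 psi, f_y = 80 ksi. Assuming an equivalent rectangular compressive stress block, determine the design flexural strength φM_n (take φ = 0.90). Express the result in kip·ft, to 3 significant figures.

φM_n ≈ 945 kip·ft

A_s = 5 × 1 = 5 in².
T = A_s f_y = 5 × 80 = 400 kips.
a = T/(0.85 f'_c b) = 400/(0.85 × 4.4 × 11.9) = 8.988 in.
M_n = T(d − a/2) = 400 × (36 − 4.494) = 12602.4 kip·in = 12602.4/12 = 1050.20 kip·ft.
φM_n = 0.90 × 1050.20 = 945.18 kip·ft.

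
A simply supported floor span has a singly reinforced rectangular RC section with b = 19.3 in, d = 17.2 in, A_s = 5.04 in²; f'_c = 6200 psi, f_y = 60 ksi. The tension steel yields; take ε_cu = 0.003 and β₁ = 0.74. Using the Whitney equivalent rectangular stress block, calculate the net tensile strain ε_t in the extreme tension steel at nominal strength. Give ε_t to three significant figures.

a = A_s f_y/(0.85 f'_c b) = 2.973 in.
β₁ = 0.74, so c = a/β₁ = 2.973/0.74 = 4.018 in.
From the linear strain diagram with ε_cu = 0.003: ε_t = 0.003 (d − c)/c = 0.003 × (17.2 − 4.018)/4.018 = 0.00984.
Since ε_t ≥ 0.005, the section is tension-controlled.

ε_t ≈ 0.00984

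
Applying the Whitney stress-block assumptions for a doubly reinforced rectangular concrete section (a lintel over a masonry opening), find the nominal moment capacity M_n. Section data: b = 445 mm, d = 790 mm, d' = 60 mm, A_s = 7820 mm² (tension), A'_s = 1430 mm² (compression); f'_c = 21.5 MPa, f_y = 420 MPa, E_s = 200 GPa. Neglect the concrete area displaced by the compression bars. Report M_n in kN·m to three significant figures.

M_n ≈ 2120 kN·m

Assume both tension and compression steel yield.
Net tension couple steel: A_s − A'_s = 6390 mm².
a = (A_s − A'_s) f_y / (0.85 f'_c b) = 2683800/(0.85 × 21.5 × 445) = 330.01 mm.
c = a/β₁ = 330.01/0.85 = 388.25 mm; ε'_s = 0.003(c − d')/c = 0.0025 ≥ f_y/E_s = 0.0021, so compression steel does yield.
M_n = (A_s − A'_s) f_y (d − a/2) + A'_s f_y (d − d') = [2683800 × (790 − 165.005) + 600600 × (790 − 60)] × 10⁻⁶ = 1677.36 + 438.44 = 2115.80 kN·m.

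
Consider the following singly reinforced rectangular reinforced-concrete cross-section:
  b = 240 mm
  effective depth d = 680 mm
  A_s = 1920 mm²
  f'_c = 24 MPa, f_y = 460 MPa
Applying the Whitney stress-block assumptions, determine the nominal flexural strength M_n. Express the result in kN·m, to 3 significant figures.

T = A_s f_y = 1920 × 460 = 883200 N = 883.2 kN.
From C = T: a = T/(0.85 f'_c b) = 883200/(0.85 × 24 × 240) = 180.39 mm.
M_n = T(d − a/2) = 883.2 kN × (680 − 90.195) mm = 520.92 kN·m.

M_n ≈ 521 kN·m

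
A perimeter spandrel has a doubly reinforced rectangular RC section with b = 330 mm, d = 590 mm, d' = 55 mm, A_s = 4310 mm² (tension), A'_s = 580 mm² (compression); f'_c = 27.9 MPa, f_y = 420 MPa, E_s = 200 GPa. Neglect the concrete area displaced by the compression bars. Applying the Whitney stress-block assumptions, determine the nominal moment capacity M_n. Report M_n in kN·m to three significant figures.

Assume both tension and compression steel yield.
Net tension couple steel: A_s − A'_s = 3730 mm².
a = (A_s − A'_s) f_y / (0.85 f'_c b) = 1566600/(0.85 × 27.9 × 330) = 200.18 mm.
c = a/β₁ = 200.18/0.85 = 235.51 mm; ε'_s = 0.003(c − d')/c = 0.0023 ≥ f_y/E_s = 0.0021, so compression steel does yield.
M_n = (A_s − A'_s) f_y (d − a/2) + A'_s f_y (d − d') = [1566600 × (590 − 100.09) + 243600 × (590 − 55)] × 10⁻⁶ = 767.49 + 130.33 = 897.82 kN·m.

M_n ≈ 898 kN·m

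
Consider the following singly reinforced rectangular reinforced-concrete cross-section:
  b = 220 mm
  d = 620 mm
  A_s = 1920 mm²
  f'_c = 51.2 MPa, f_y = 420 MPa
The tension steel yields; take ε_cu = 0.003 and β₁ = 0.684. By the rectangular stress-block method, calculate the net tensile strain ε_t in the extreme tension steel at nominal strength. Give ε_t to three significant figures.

ε_t ≈ 0.0121

a = A_s f_y/(0.85 f'_c b) = 84.22 mm.
β₁ = 0.684, so c = a/β₁ = 84.22/0.684 = 123.13 mm.
From the linear strain diagram with ε_cu = 0.003: ε_t = 0.003 (d − c)/c = 0.003 × (620 − 123.13)/123.13 = 0.0121.
Since ε_t ≥ 0.005, the section is tension-controlled.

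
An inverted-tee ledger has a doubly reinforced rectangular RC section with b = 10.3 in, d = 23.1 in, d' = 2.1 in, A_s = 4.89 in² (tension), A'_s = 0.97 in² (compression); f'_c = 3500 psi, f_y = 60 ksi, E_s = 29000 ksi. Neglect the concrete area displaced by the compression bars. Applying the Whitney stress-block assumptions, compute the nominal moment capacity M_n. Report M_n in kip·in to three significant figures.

Assume both steels yield.
a = (A_s − A'_s) f_y/(0.85 f'_c b) = (4.89 − 0.97) × 60/(0.85 × 3.5 × 10.3) = 7.676 in.
c = a/β₁ = 7.676/0.85 = 9.031 in; ε'_s = 0.003(c − d')/c = 0.0023 ≥ ε_y = 0.0021, so the compression steel yields.
M_n = (A_s − A'_s) f_y (d − a/2) + A'_s f_y (d − d') = 235.2 × (23.1 − 3.838) + 58.2 × (23.1 − 2.1) = 4530.4 + 1222.2 = 5752.6 kip·in.

M_n ≈ 5750 kip·in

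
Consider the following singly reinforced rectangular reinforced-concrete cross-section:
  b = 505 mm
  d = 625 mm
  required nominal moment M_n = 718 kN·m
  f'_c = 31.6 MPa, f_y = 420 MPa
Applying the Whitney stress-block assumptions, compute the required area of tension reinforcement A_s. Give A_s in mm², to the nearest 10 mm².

With M_n = 0.85 f'_c a b (d − a/2), solve the quadratic for a:
a = d − √(d² − 2M_n/(0.85 f'_c b)) = 625 − √(625² − 2 × 718×10⁶/(0.85 × 31.6 × 505)) = 91.37 mm.
A_s = 0.85 f'_c a b / f_y = 0.85 × 31.6 × 91.37 × 505 / 420 = 2950.9 mm².

A_s ≈ 2950 mm²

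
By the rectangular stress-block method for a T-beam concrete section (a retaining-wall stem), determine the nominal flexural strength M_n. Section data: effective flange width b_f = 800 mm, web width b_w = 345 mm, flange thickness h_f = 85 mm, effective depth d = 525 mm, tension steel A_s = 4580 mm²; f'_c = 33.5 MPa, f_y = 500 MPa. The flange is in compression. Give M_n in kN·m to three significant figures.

M_n ≈ 1080 kN·m

Tension: T = A_s f_y = 4580 × 500 = 2290000 N.
Try a within the flange: a = T/(0.85 f'_c b_f) = 2290000/(0.85 × 33.5 × 800) = 100.53 mm.
a = 100.53 > h_f = 85 mm: the block extends into the web. Split into flange-overhang and web parts.
C_f = 0.85 f'_c (b_f − b_w) h_f = 0.85 × 33.5 × (800 − 345) × 85 = 1101271 N.
Remaining web compression depth: a_w = (T − C_f)/(0.85 f'_c b_w) = (2290000 − 1101271)/(0.85 × 33.5 × 345) = 121.00 mm.
M_n = C_f(d − h_f/2) + (T − C_f)(d − a_w/2) = 1101271 × (525 − 42.5) + 1188729 × (525 − 60.5) = 531.36 + 552.16 = 1083.52 × 10⁶ N·mm.
M_n = 1083.52 kN·m.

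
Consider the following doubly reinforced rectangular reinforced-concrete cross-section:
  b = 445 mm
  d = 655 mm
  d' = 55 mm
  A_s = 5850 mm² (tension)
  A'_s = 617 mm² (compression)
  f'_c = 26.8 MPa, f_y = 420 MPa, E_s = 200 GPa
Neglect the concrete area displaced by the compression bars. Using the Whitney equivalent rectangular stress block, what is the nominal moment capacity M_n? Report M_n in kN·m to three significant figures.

Assume both tension and compression steel yield.
Net tension couple steel: A_s − A'_s = 5233 mm².
a = (A_s − A'_s) f_y / (0.85 f'_c b) = 2197860/(0.85 × 26.8 × 445) = 216.81 mm.
c = a/β₁ = 216.81/0.85 = 255.07 mm; ε'_s = 0.003(c − d')/c = 0.0024 ≥ f_y/E_s = 0.0021, so compression steel does yield.
M_n = (A_s − A'_s) f_y (d − a/2) + A'_s f_y (d − d') = [2197860 × (655 − 108.405) + 259140 × (655 − 55)] × 10⁻⁶ = 1201.34 + 155.48 = 1356.82 kN·m.

M_n ≈ 1360 kN·m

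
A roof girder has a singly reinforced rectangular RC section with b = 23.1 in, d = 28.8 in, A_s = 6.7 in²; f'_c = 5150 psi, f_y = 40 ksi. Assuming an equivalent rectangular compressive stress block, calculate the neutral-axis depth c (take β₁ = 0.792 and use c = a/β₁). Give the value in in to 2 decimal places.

T = A_s f_y = 6.7 × 40 = 268 kips.
a = T/(0.85 f'_c b) = 268/(0.85 × 5.15 × 23.1) = 2.6503 in.
With β₁ = 0.792, c = a/β₁ = 2.6503/0.792 = 3.35 in.

c ≈ 3.35 in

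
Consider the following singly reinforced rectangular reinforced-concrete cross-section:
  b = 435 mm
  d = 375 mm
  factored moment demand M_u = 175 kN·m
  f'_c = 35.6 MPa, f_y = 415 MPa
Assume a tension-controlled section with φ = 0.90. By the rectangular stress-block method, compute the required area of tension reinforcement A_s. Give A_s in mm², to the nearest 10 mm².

M_n = M_u/φ = 175/0.90 = 194.444 kN·m.
With M_n = 0.85 f'_c a b (d − a/2), solve the quadratic for a:
a = d − √(d² − 2M_n/(0.85 f'_c b)) = 375 − √(375² − 2 × 194.444×10⁶/(0.85 × 35.6 × 435)) = 41.71 mm.
A_s = 0.85 f'_c a b / f_y = 0.85 × 35.6 × 41.71 × 435 / 415 = 1323.0 mm².

A_s ≈ 1320 mm²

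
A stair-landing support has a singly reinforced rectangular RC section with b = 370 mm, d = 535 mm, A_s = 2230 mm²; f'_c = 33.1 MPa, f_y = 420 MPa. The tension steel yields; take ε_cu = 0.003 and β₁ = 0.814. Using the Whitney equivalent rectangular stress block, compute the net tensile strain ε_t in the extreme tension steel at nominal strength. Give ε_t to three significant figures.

a = A_s f_y/(0.85 f'_c b) = 89.97 mm.
β₁ = 0.814, so c = a/β₁ = 89.97/0.814 = 110.53 mm.
From the linear strain diagram with ε_cu = 0.003: ε_t = 0.003 (d − c)/c = 0.003 × (535 − 110.53)/110.53 = 0.0115.
Since ε_t ≥ 0.005, the section is tension-controlled.

ε_t ≈ 0.0115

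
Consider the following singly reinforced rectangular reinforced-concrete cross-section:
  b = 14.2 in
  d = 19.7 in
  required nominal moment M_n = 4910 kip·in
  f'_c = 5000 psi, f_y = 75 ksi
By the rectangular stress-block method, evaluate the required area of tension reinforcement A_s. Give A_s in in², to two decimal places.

From M_n = 0.85 f'_c a b (d − a/2):
a = d − √(d² − 2M_n/(0.85 f'_c b)) = 19.7 − √(19.7² − 2 × 4910/(0.85 × 5 × 14.2)) = 4.688 in.
A_s = 0.85 f'_c a b / f_y = 0.85 × 5 × 4.688 × 14.2 / 75 = 3.772 in².

A_s ≈ 3.77 in²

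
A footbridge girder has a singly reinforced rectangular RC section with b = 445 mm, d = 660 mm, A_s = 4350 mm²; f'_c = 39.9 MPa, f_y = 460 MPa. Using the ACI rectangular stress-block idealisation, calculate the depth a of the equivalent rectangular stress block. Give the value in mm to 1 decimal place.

T = A_s f_y = 4350 × 460 = 2001000 N = 2001 kN.
Setting C = 0.85 f'_c a b equal to T: a = 2001000/(0.85 × 39.9 × 445) = 132.6 mm.

a ≈ 132.6 mm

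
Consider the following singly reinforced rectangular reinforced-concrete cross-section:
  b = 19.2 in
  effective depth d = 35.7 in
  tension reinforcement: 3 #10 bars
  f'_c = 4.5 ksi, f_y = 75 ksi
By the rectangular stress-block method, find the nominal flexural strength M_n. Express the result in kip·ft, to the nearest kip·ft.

A_s = 3 × 1.27 = 3.81 in².
T = A_s f_y = 3.81 × 75 = 285.75 kips.
a = T/(0.85 f'_c b) = 285.75/(0.85 × 4.5 × 19.2) = 3.891 in.
M_n = T(d − a/2) = 285.75 × (35.7 − 1.9455) = 9645.3 kip·in = 9645.3/12 = 803.78 kip·ft.

M_n ≈ 804 kip·ft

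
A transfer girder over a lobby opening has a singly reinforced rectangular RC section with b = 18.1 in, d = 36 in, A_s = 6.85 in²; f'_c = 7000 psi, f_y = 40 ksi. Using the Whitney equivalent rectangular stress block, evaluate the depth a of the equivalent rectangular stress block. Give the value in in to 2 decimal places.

T = A_s f_y = 6.85 × 40 = 274 kips.
a = T/(0.85 f'_c b) = 274/(0.85 × 7 × 18.1) = 2.54 in.

a ≈ 2.54 in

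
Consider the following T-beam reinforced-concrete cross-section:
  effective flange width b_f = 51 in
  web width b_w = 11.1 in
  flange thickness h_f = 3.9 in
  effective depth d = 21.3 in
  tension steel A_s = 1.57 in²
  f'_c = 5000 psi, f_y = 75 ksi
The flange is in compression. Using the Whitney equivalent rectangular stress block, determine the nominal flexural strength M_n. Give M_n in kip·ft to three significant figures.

Tension: T = A_s f_y = 1.57 × 75 = 117.75 kips.
Try a within the flange: a = T/(0.85 f'_c b_f) = 117.75/(0.85 × 5 × 51) = 0.543 in.
Since a = 0.543 ≤ h_f = 3.9 in, the stress block lies entirely in the flange; analyse as a rectangular beam of width b_f.
M_n = T(d − a/2) = 117.75 × (21.3 − 0.2715) = 2476.1 kip·in.
M_n = 2476.1/12 = 206.34 kip·ft.

M_n ≈ 206 kip·ft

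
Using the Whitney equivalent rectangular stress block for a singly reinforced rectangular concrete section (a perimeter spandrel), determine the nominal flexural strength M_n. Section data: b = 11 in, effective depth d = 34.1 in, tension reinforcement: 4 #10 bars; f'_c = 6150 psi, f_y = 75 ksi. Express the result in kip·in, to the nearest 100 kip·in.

A_s = 4 × 1.27 = 5.08 in².
T = A_s f_y = 5.08 × 75 = 381 kips.
a = T/(0.85 f'_c b) = 381/(0.85 × 6.15 × 11) = 6.626 in.
M_n = T(d − a/2) = 381 × (34.1 − 3.313) = 11729.8 kip·in.

M_n ≈ 11700 kip·in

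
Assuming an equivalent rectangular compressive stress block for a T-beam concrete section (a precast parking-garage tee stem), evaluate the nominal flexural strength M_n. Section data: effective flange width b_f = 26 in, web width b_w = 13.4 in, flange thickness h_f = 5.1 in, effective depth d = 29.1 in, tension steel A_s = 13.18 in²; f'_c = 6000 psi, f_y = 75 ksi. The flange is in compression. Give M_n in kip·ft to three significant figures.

Tension: T = A_s f_y = 13.18 × 75 = 988.5 kips.
Try a within the flange: a = T/(0.85 f'_c b_f) = 988.5/(0.85 × 6 × 26) = 7.455 in.
a = 7.455 > h_f = 5.1 in: the block extends into the web. Split into flange-overhang and web parts.
C_f = 0.85 f'_c (b_f − b_w) h_f = 0.85 × 6 × (26 − 13.4) × 5.1 = 327.7 kips.
Remaining web compression depth: a_w = (T − C_f)/(0.85 f'_c b_w) = (988.5 − 327.7)/(0.85 × 6 × 13.4) = 9.669 in.
M_n = C_f(d − h_f/2) + (T − C_f)(d − a_w/2) = 327.7 × (29.1 − 2.55) + 660.8 × (29.1 − 4.8345) = 8700.4 + 16034.6 = 24735.0 kip·in.
M_n = 24735.0/12 = 2061.25 kip·ft.

M_n ≈ 2060 kip·ft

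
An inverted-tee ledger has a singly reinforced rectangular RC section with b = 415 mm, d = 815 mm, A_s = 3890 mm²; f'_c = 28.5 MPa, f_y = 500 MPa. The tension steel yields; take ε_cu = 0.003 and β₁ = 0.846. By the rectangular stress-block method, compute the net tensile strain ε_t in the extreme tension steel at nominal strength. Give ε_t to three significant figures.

a = A_s f_y/(0.85 f'_c b) = 193.47 mm.
β₁ = 0.846, so c = a/β₁ = 193.47/0.846 = 228.69 mm.
From the linear strain diagram with ε_cu = 0.003: ε_t = 0.003 (d − c)/c = 0.003 × (815 − 228.69)/228.69 = 0.00769.
Since ε_t ≥ 0.005, the section is tension-controlled.

ε_t ≈ 0.00769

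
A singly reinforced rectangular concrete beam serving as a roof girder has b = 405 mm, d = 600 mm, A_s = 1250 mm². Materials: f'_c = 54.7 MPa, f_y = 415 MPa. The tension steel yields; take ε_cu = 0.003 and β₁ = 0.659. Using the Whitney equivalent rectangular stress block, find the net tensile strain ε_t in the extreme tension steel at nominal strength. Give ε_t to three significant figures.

a = A_s f_y/(0.85 f'_c b) = 27.55 mm.
β₁ = 0.659, so c = a/β₁ = 27.55/0.659 = 41.81 mm.
From the linear strain diagram with ε_cu = 0.003: ε_t = 0.003 (d − c)/c = 0.003 × (600 − 41.81)/41.81 = 0.0401.
Since ε_t ≥ 0.005, the section is tension-controlled.

ε_t ≈ 0.0401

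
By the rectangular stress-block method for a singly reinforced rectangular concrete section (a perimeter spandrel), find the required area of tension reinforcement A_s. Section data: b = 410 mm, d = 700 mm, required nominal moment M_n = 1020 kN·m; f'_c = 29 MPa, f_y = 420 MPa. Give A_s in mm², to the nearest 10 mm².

With M_n = 0.85 f'_c a b (d − a/2), solve the quadratic for a:
a = d − √(d² − 2M_n/(0.85 f'_c b)) = 700 − √(700² − 2 × 1020×10⁶/(0.85 × 29 × 410)) = 163.20 mm.
A_s = 0.85 f'_c a b / f_y = 0.85 × 29 × 163.20 × 410 / 420 = 3927.1 mm².

A_s ≈ 3930 mm²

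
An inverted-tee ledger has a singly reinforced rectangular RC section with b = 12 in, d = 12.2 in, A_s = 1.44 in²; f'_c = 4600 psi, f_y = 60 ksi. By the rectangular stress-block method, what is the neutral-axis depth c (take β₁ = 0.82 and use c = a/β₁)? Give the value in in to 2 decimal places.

c ≈ 2.25 in

T = A_s f_y = 1.44 × 60 = 86.4 kips.
a = T/(0.85 f'_c b) = 86.4/(0.85 × 4.6 × 12) = 1.8414 in.
With β₁ = 0.82, c = a/β₁ = 1.8414/0.82 = 2.25 in.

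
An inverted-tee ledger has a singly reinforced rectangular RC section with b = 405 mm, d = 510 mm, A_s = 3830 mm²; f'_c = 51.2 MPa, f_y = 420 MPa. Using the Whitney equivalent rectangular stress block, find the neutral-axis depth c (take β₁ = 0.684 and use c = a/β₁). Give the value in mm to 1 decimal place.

c ≈ 133.4 mm

T = A_s f_y = 3830 × 420 = 1608600 N = 1608.6 kN.
Setting C = 0.85 f'_c a b equal to T: a = 1608600/(0.85 × 51.2 × 405) = 91.265 mm.
With β₁ = 0.684, c = a/β₁ = 91.265/0.684 = 133.4 mm.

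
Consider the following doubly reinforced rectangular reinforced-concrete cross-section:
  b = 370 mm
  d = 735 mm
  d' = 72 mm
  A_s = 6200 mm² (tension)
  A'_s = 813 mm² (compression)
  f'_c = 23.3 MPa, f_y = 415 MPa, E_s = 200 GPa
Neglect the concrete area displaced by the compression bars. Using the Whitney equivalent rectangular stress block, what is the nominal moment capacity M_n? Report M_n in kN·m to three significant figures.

Assume both tension and compression steel yield.
Net tension couple steel: A_s − A'_s = 5387 mm².
a = (A_s − A'_s) f_y / (0.85 f'_c b) = 2235605/(0.85 × 23.3 × 370) = 305.08 mm.
c = a/β₁ = 305.08/0.85 = 358.92 mm; ε'_s = 0.003(c − d')/c = 0.0024 ≥ f_y/E_s = 0.0021, so compression steel does yield.
M_n = (A_s − A'_s) f_y (d − a/2) + A'_s f_y (d − d') = [2235605 × (735 − 152.54) + 337395 × (735 − 72)] × 10⁻⁶ = 1302.15 + 223.69 = 1525.84 kN·m.

M_n ≈ 1530 kN·m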